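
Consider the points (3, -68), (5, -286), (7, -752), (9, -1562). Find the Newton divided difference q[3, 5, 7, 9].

q[3,5] = (-286 - (-68)) / (5 - 3) = -109
q[5,7] = (-752 - (-286)) / (7 - 5) = -233
q[7,9] = (-1562 - (-752)) / (9 - 7) = -405
q[3,5,7] = (-233 - (-109)) / (7 - 3) = -31
q[5,7,9] = (-405 - (-233)) / (9 - 5) = -43
q[3,5,7,9] = (-43 - (-31)) / (9 - 3) = -2

-2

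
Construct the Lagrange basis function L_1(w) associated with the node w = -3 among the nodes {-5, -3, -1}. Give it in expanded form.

L_1(w) = -(1/4)w^2 - (3/2)w - 5/4

L_1(w) = (w + 5)(w + 1) / [(2)·(-2)]
       = (w^2 + 6w + 5) / (-4)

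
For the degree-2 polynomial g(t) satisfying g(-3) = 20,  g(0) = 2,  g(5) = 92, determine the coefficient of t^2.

L_0(t) = t(t - 5) / [24] = (1/24)t^2 - (5/24)t
L_1(t) = (t + 3)(t - 5) / [-15] = -(1/15)t^2 + (2/15)t + 1
L_2(t) = (t + 3)t / [40] = (1/40)t^2 + (3/40)t
g(t) = 20·L_0 + 2·L_1 + 92·L_2
Only the coefficient of t^2 is needed; take it from each L_i and combine:
20·(1/24) + 2·(-1/15) + 92·(1/40) = 3

3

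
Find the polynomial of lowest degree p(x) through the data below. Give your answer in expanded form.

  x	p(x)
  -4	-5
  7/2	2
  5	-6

p(x) = -(94/135)x^2 + (79/135)x + 229/27

Newton's divided differences:
p[-4,7/2] = (2 - (-5)) / (7/2 - (-4)) = 14/15
p[7/2,5] = (-6 - 2) / (5 - 7/2) = -16/3
p[-4,7/2,5] = (-16/3 - 14/15) / (5 - (-4)) = -94/135
p(x) = -5 + (14/15)·(x + 4) + (-94/135)·(x + 4)(x - 7/2)
Expanding: p(x) = -(94/135)x^2 + (79/135)x + 229/27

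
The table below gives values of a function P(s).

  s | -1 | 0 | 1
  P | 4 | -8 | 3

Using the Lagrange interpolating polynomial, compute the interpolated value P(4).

Evaluate each Lagrange basis at s = 4:
L_0(4) = (4)·(3)/[(-1)·(-2)] = 6
L_1(4) = (5)·(3)/[(1)·(-1)] = -15
L_2(4) = (5)·(4)/[(2)·(1)] = 10
Sum: 4·(6) + (-8)·(-15) + 3·(10) = 174

174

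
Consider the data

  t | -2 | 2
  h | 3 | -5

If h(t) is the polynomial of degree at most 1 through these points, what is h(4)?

-9

Evaluate each Lagrange basis at t = 4:
L_0(4) = (2)/[(-4)] = -1/2
L_1(4) = (6)/[(4)] = 3/2
Sum: 3·(-1/2) + (-5)·(3/2) = -9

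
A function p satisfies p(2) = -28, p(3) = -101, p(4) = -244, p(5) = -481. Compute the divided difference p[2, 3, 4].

-35

p[2,3] = (-101 - (-28)) / (3 - 2) = -73
p[3,4] = (-244 - (-101)) / (4 - 3) = -143
p[2,3,4] = (-143 - (-73)) / (4 - 2) = -35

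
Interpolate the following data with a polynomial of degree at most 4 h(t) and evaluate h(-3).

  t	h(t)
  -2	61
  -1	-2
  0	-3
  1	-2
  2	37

Using Newton's divided-difference form:
h[-2,-1] = (-2 - 61) / (-1 - (-2)) = -63
h[-1,0] = (-3 - (-2)) / (0 - (-1)) = -1
h[0,1] = (-2 - (-3)) / (1 - 0) = 1
h[1,2] = (37 - (-2)) / (2 - 1) = 39
h[-2,-1,0] = (-1 - (-63)) / (0 - (-2)) = 31
h[-1,0,1] = (1 - (-1)) / (1 - (-1)) = 1
h[0,1,2] = (39 - 1) / (2 - 0) = 19
h[-2,-1,0,1] = (1 - 31) / (1 - (-2)) = -10
h[-1,0,1,2] = (19 - 1) / (2 - (-1)) = 6
h[-2,-1,0,1,2] = (6 - (-10)) / (2 - (-2)) = 4
h(-3) = 61 + (-63)·(-1) + 31·(-1)·(-2) + (-10)·(-1)·(-2)·(-3) + 4·(-1)·(-2)·(-3)·(-4) = 342

342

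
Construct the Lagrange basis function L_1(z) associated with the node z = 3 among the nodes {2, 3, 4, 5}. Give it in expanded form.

L_1(z) = (z - 2)(z - 4)(z - 5) / [(1)·(-1)·(-2)]
       = (z^3 - 11z^2 + 38z - 40) / (2)

L_1(z) = (1/2)z^3 - (11/2)z^2 + 19z - 20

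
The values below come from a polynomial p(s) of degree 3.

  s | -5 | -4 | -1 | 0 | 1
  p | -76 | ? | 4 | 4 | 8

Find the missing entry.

-32

The 4 known values determine p uniquely (degree ≤ 3).
Evaluate each Lagrange basis at s = -4:
L_0(-4) = (-3)·(-4)·(-5)/[(-4)·(-5)·(-6)] = 1/2
L_1(-4) = (1)·(-4)·(-5)/[(4)·(-1)·(-2)] = 5/2
L_2(-4) = (1)·(-3)·(-5)/[(5)·(1)·(-1)] = -3
L_3(-4) = (1)·(-3)·(-4)/[(6)·(2)·(1)] = 1
Sum: (-76)·(1/2) + 4·(5/2) + 4·(-3) + 8·(1) = -32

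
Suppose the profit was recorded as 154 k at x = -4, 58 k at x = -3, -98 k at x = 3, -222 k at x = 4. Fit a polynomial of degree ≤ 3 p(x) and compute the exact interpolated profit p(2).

Evaluate each Lagrange basis at x = 2:
L_0(2) = (5)·(-1)·(-2)/[(-1)·(-7)·(-8)] = -5/28
L_1(2) = (6)·(-1)·(-2)/[(1)·(-6)·(-7)] = 2/7
L_2(2) = (6)·(5)·(-2)/[(7)·(6)·(-1)] = 10/7
L_3(2) = (6)·(5)·(-1)/[(8)·(7)·(1)] = -15/28
Sum: 154·(-5/28) + 58·(2/7) + (-98)·(10/7) + (-222)·(-15/28) = -32

-32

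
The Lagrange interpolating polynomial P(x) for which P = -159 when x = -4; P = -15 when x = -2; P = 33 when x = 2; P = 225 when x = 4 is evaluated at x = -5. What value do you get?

-324

L_0(-5) = (-3)·(-7)·(-9)/[(-2)·(-6)·(-8)] = 63/32
L_1(-5) = (-1)·(-7)·(-9)/[(2)·(-4)·(-6)] = -21/16
L_2(-5) = (-1)·(-3)·(-9)/[(6)·(4)·(-2)] = 9/16
L_3(-5) = (-1)·(-3)·(-7)/[(8)·(6)·(2)] = -7/32
Sum: (-159)·(63/32) + (-15)·(-21/16) + 33·(9/16) + 225·(-7/32) = -324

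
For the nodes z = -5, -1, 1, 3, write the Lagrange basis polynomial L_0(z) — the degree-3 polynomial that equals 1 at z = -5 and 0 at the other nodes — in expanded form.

L_0(z) = -(1/192)z^3 + (1/64)z^2 + (1/192)z - 1/64

L_0(z) = (z + 1)(z - 1)(z - 3) / [(-4)·(-6)·(-8)]
       = (z^3 - 3z^2 - z + 3) / (-192)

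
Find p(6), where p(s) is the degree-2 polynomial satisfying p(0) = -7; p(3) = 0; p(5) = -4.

Using Newton's divided-difference form:
p[0,3] = (0 - (-7)) / (3 - 0) = 7/3
p[3,5] = (-4 - 0) / (5 - 3) = -2
p[0,3,5] = (-2 - 7/3) / (5 - 0) = -13/15
p(6) = -7 + (7/3)·(6) + (-13/15)·(6)·(3) = -43/5

-43/5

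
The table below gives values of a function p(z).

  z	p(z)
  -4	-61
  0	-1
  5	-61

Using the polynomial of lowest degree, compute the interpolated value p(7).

-127

L_0(7) = (7)·(2)/[(-4)·(-9)] = 7/18
L_1(7) = (11)·(2)/[(4)·(-5)] = -11/10
L_2(7) = (11)·(7)/[(9)·(5)] = 77/45
Sum: (-61)·(7/18) + (-1)·(-11/10) + (-61)·(77/45) = -127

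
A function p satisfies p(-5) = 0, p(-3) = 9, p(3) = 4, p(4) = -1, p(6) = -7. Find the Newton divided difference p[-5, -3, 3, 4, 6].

p[-5,-3] = (9 - 0) / (-3 - (-5)) = 9/2
p[-3,3] = (4 - 9) / (3 - (-3)) = -5/6
p[3,4] = (-1 - 4) / (4 - 3) = -5
p[4,6] = (-7 - (-1)) / (6 - 4) = -3
p[-5,-3,3] = (-5/6 - 9/2) / (3 - (-5)) = -2/3
p[-3,3,4] = (-5 - (-5/6)) / (4 - (-3)) = -25/42
p[3,4,6] = (-3 - (-5)) / (6 - 3) = 2/3
p[-5,-3,3,4] = (-25/42 - (-2/3)) / (4 - (-5)) = 1/126
p[-3,3,4,6] = (2/3 - (-25/42)) / (6 - (-3)) = 53/378
p[-5,-3,3,4,6] = (53/378 - 1/126) / (6 - (-5)) = 25/2079

25/2079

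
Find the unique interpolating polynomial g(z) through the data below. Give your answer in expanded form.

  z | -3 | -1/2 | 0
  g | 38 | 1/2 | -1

g(z) = 4z^2 - z - 1

L_0(z) = (z + 1/2)z / [15/2] = (2/15)z^2 + (1/15)z
L_1(z) = (z + 3)z / [-5/4] = -(4/5)z^2 - (12/5)z
L_2(z) = (z + 3)(z + 1/2) / [3/2] = (2/3)z^2 + (7/3)z + 1
g(z) = 38·L_0 + (1/2)·L_1 + (-1)·L_2
  38·L_0(z) = (76/15)z^2 + (38/15)z
  (1/2)·L_1(z) = -(2/5)z^2 - (6/5)z
  (-1)·L_2(z) = -(2/3)z^2 - (7/3)z - 1
Adding term by term: 4z^2 - z - 1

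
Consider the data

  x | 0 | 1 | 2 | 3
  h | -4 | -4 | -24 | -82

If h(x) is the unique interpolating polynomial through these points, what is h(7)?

L_0(7) = (6)·(5)·(4)/[(-1)·(-2)·(-3)] = -20
L_1(7) = (7)·(5)·(4)/[(1)·(-1)·(-2)] = 70
L_2(7) = (7)·(6)·(4)/[(2)·(1)·(-1)] = -84
L_3(7) = (7)·(6)·(5)/[(3)·(2)·(1)] = 35
Sum: (-4)·(-20) + (-4)·(70) + (-24)·(-84) + (-82)·(35) = -1054

-1054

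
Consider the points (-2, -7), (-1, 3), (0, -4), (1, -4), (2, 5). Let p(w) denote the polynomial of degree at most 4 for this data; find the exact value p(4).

-52

L_0(4) = (5)·(4)·(3)·(2)/[(-1)·(-2)·(-3)·(-4)] = 5
L_1(4) = (6)·(4)·(3)·(2)/[(1)·(-1)·(-2)·(-3)] = -24
L_2(4) = (6)·(5)·(3)·(2)/[(2)·(1)·(-1)·(-2)] = 45
L_3(4) = (6)·(5)·(4)·(2)/[(3)·(2)·(1)·(-1)] = -40
L_4(4) = (6)·(5)·(4)·(3)/[(4)·(3)·(2)·(1)] = 15
Sum: (-7)·(5) + 3·(-24) + (-4)·(45) + (-4)·(-40) + 5·(15) = -52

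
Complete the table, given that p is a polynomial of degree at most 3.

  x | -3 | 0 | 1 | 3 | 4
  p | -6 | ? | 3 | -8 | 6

205/14

The 4 known values determine p uniquely (degree ≤ 3).
Evaluate each Lagrange basis at x = 0:
L_0(0) = (-1)·(-3)·(-4)/[(-4)·(-6)·(-7)] = 1/14
L_1(0) = (3)·(-3)·(-4)/[(4)·(-2)·(-3)] = 3/2
L_2(0) = (3)·(-1)·(-4)/[(6)·(2)·(-1)] = -1
L_3(0) = (3)·(-1)·(-3)/[(7)·(3)·(1)] = 3/7
Sum: (-6)·(1/14) + 3·(3/2) + (-8)·(-1) + 6·(3/7) = 205/14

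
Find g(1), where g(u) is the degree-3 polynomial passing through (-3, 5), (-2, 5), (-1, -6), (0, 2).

59

Using Newton's divided-difference form:
g[-3,-2] = (5 - 5) / (-2 - (-3)) = 0
g[-2,-1] = (-6 - 5) / (-1 - (-2)) = -11
g[-1,0] = (2 - (-6)) / (0 - (-1)) = 8
g[-3,-2,-1] = (-11 - 0) / (-1 - (-3)) = -11/2
g[-2,-1,0] = (8 - (-11)) / (0 - (-2)) = 19/2
g[-3,-2,-1,0] = (19/2 - (-11/2)) / (0 - (-3)) = 5
g(1) = 5 + 0·(4) + (-11/2)·(4)·(3) + 5·(4)·(3)·(2) = 59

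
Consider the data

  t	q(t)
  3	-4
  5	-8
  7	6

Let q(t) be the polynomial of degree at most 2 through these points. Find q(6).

Using Newton's divided-difference form:
q[3,5] = (-8 - (-4)) / (5 - 3) = -2
q[5,7] = (6 - (-8)) / (7 - 5) = 7
q[3,5,7] = (7 - (-2)) / (7 - 3) = 9/4
q(6) = -4 + (-2)·(3) + (9/4)·(3)·(1) = -13/4

-13/4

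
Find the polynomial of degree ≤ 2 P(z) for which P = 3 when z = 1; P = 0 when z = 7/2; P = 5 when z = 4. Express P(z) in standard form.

Newton's divided differences:
P[1,7/2] = (0 - 3) / (7/2 - 1) = -6/5
P[7/2,4] = (5 - 0) / (4 - 7/2) = 10
P[1,7/2,4] = (10 - (-6/5)) / (4 - 1) = 56/15
P(z) = 3 + (-6/5)·(z - 1) + (56/15)·(z - 1)(z - 7/2)
Expanding: P(z) = (56/15)z^2 - 18z + 259/15

P(z) = (56/15)z^2 - 18z + 259/15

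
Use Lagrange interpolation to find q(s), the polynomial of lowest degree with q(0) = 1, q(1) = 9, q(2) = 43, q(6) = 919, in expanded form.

Build the Lagrange basis polynomials:
L_0(s) = (s - 1)(s - 2)(s - 6) / [-12] = -(1/12)s^3 + (3/4)s^2 - (5/3)s + 1
L_1(s) = s(s - 2)(s - 6) / [5] = (1/5)s^3 - (8/5)s^2 + (12/5)s
L_2(s) = s(s - 1)(s - 6) / [-8] = -(1/8)s^3 + (7/8)s^2 - (3/4)s
L_3(s) = s(s - 1)(s - 2) / [120] = (1/120)s^3 - (1/40)s^2 + (1/60)s
q(s) = 1·L_0 + 9·L_1 + 43·L_2 + 919·L_3
  1·L_0(s) = -(1/12)s^3 + (3/4)s^2 - (5/3)s + 1
  9·L_1(s) = (9/5)s^3 - (72/5)s^2 + (108/5)s
  43·L_2(s) = -(43/8)s^3 + (301/8)s^2 - (129/4)s
  919·L_3(s) = (919/120)s^3 - (919/40)s^2 + (919/60)s
Adding term by term: 4s^3 + s^2 + 3s + 1

q(s) = 4s^3 + s^2 + 3s + 1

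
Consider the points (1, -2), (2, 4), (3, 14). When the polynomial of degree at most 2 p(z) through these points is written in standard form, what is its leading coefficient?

The leading coefficient equals the top divided difference p[1,2,3].
p[1,2] = (4 - (-2)) / (2 - 1) = 6
p[2,3] = (14 - 4) / (3 - 2) = 10
p[1,2,3] = (10 - 6) / (3 - 1) = 2

2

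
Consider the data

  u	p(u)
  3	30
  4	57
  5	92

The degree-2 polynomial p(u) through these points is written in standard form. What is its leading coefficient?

4

The leading coefficient equals the top divided difference p[3,4,5].
p[3,4] = (57 - 30) / (4 - 3) = 27
p[4,5] = (92 - 57) / (5 - 4) = 35
p[3,4,5] = (35 - 27) / (5 - 3) = 4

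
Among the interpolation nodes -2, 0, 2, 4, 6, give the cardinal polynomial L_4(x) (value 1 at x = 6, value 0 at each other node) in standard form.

L_4(x) = (1/384)x^4 - (1/96)x^3 - (1/96)x^2 + (1/24)x

L_4(x) = (x + 2)x(x - 2)(x - 4) / [(8)·(6)·(4)·(2)]
       = (x^4 - 4x^3 - 4x^2 + 16x) / (384)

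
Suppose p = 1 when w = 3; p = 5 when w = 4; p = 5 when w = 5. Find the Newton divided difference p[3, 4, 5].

p[3,4] = (5 - 1) / (4 - 3) = 4
p[4,5] = (5 - 5) / (5 - 4) = 0
p[3,4,5] = (0 - 4) / (5 - 3) = -2

-2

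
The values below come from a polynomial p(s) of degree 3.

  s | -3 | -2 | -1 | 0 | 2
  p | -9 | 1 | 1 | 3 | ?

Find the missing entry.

The 4 known values determine p uniquely (degree ≤ 3).
L_0(2) = (4)·(3)·(2)/[(-1)·(-2)·(-3)] = -4
L_1(2) = (5)·(3)·(2)/[(1)·(-1)·(-2)] = 15
L_2(2) = (5)·(4)·(2)/[(2)·(1)·(-1)] = -20
L_3(2) = (5)·(4)·(3)/[(3)·(2)·(1)] = 10
Sum: (-9)·(-4) + 1·(15) + 1·(-20) + 3·(10) = 61

61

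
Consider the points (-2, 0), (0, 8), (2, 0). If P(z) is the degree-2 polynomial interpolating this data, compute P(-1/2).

Evaluate each Lagrange basis at z = -1/2:
L_0(-1/2) = (-1/2)·(-5/2)/[(-2)·(-4)] = 5/32
L_1(-1/2) = (3/2)·(-5/2)/[(2)·(-2)] = 15/16
L_2(-1/2) = (3/2)·(-1/2)/[(4)·(2)] = -3/32
Sum: 0 + 8·(15/16) + 0 = 15/2

15/2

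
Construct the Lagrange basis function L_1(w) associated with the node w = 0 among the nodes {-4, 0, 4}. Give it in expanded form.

L_1(w) = (w + 4)(w - 4) / [(4)·(-4)]
       = (w^2 - 16) / (-16)

L_1(w) = -(1/16)w^2 + 1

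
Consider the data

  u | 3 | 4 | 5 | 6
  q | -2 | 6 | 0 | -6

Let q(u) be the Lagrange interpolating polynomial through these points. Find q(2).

-38

Evaluate each Lagrange basis at u = 2:
L_0(2) = (-2)·(-3)·(-4)/[(-1)·(-2)·(-3)] = 4
L_1(2) = (-1)·(-3)·(-4)/[(1)·(-1)·(-2)] = -6
L_2(2) = (-1)·(-2)·(-4)/[(2)·(1)·(-1)] = 4
L_3(2) = (-1)·(-2)·(-3)/[(3)·(2)·(1)] = -1
Sum: (-2)·(4) + 6·(-6) + 0 + (-6)·(-1) = -38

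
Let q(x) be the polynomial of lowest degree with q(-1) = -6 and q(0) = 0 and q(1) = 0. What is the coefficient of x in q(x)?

L_0(x) = x(x - 1) / [2] = (1/2)x^2 - (1/2)x
L_1(x) = (x + 1)(x - 1) / [-1] = -x^2 + 1
L_2(x) = (x + 1)x / [2] = (1/2)x^2 + (1/2)x
q(x) = (-6)·L_0 + 0·L_1 + 0·L_2
Only the coefficient of x is needed; take it from each L_i and combine:
(-6)·(-1/2) + 0·(0) + 0·(1/2) = 3

3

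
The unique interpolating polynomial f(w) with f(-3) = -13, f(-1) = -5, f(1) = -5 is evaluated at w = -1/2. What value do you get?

Evaluate each Lagrange basis at w = -1/2:
L_0(-1/2) = (1/2)·(-3/2)/[(-2)·(-4)] = -3/32
L_1(-1/2) = (5/2)·(-3/2)/[(2)·(-2)] = 15/16
L_2(-1/2) = (5/2)·(1/2)/[(4)·(2)] = 5/32
Sum: (-13)·(-3/32) + (-5)·(15/16) + (-5)·(5/32) = -17/4

-17/4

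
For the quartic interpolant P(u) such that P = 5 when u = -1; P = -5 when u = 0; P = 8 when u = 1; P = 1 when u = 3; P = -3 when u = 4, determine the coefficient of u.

91/10

L_0(u) = u(u - 1)(u - 3)(u - 4) / [40] = (1/40)u^4 - (1/5)u^3 + (19/40)u^2 - (3/10)u
L_1(u) = (u + 1)(u - 1)(u - 3)(u - 4) / [-12] = -(1/12)u^4 + (7/12)u^3 - (11/12)u^2 - (7/12)u + 1
L_2(u) = (u + 1)u(u - 3)(u - 4) / [12] = (1/12)u^4 - (1/2)u^3 + (5/12)u^2 + u
L_3(u) = (u + 1)u(u - 1)(u - 4) / [-24] = -(1/24)u^4 + (1/6)u^3 + (1/24)u^2 - (1/6)u
L_4(u) = (u + 1)u(u - 1)(u - 3) / [60] = (1/60)u^4 - (1/20)u^3 - (1/60)u^2 + (1/20)u
P(u) = 5·L_0 + (-5)·L_1 + 8·L_2 + 1·L_3 + (-3)·L_4
Only the coefficient of u is needed; take it from each L_i and combine:
5·(-3/10) + (-5)·(-7/12) + 8·(1) + 1·(-1/6) + (-3)·(1/20) = 91/10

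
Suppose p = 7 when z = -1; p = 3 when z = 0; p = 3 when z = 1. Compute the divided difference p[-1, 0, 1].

2

p[-1,0] = (3 - 7) / (0 - (-1)) = -4
p[0,1] = (3 - 3) / (1 - 0) = 0
p[-1,0,1] = (0 - (-4)) / (1 - (-1)) = 2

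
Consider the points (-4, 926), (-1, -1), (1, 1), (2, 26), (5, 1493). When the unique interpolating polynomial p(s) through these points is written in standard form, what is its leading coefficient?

3

The leading coefficient equals the top divided difference p[-4,-1,1,2,5].
p[-4,-1] = (-1 - 926) / (-1 - (-4)) = -309
p[-1,1] = (1 - (-1)) / (1 - (-1)) = 1
p[1,2] = (26 - 1) / (2 - 1) = 25
p[2,5] = (1493 - 26) / (5 - 2) = 489
p[-4,-1,1] = (1 - (-309)) / (1 - (-4)) = 62
p[-1,1,2] = (25 - 1) / (2 - (-1)) = 8
p[1,2,5] = (489 - 25) / (5 - 1) = 116
p[-4,-1,1,2] = (8 - 62) / (2 - (-4)) = -9
p[-1,1,2,5] = (116 - 8) / (5 - (-1)) = 18
p[-4,-1,1,2,5] = (18 - (-9)) / (5 - (-4)) = 3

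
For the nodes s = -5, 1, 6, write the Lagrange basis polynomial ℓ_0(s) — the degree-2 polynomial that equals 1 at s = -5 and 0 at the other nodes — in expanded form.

ℓ_0(s) = (s - 1)(s - 6) / [(-6)·(-11)]
       = (s^2 - 7s + 6) / (66)

ℓ_0(s) = (1/66)s^2 - (7/66)s + 1/11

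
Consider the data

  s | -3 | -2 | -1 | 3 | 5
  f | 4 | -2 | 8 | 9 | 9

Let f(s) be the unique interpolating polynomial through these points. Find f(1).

Evaluate each Lagrange basis at s = 1:
L_0(1) = (3)·(2)·(-2)·(-4)/[(-1)·(-2)·(-6)·(-8)] = 1/2
L_1(1) = (4)·(2)·(-2)·(-4)/[(1)·(-1)·(-5)·(-7)] = -64/35
L_2(1) = (4)·(3)·(-2)·(-4)/[(2)·(1)·(-4)·(-6)] = 2
L_3(1) = (4)·(3)·(2)·(-4)/[(6)·(5)·(4)·(-2)] = 2/5
L_4(1) = (4)·(3)·(2)·(-2)/[(8)·(7)·(6)·(2)] = -1/14
Sum: 4·(1/2) + (-2)·(-64/35) + 8·(2) + 9·(2/5) + 9·(-1/14) = 1723/70

1723/70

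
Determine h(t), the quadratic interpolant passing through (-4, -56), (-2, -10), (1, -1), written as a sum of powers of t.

h(t) = -4t^2 - t + 4

Build the Lagrange basis polynomials:
L_0(t) = (t + 2)(t - 1) / [10] = (1/10)t^2 + (1/10)t - 1/5
L_1(t) = (t + 4)(t - 1) / [-6] = -(1/6)t^2 - (1/2)t + 2/3
L_2(t) = (t + 4)(t + 2) / [15] = (1/15)t^2 + (2/5)t + 8/15
h(t) = (-56)·L_0 + (-10)·L_1 + (-1)·L_2
  (-56)·L_0(t) = -(28/5)t^2 - (28/5)t + 56/5
  (-10)·L_1(t) = (5/3)t^2 + 5t - 20/3
  (-1)·L_2(t) = -(1/15)t^2 - (2/5)t - 8/15
Adding term by term: -4t^2 - t + 4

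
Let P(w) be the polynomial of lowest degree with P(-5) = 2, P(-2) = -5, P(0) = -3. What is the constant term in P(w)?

-3

Build the Lagrange basis polynomials:
L_0(w) = (w + 2)w / [15] = (1/15)w^2 + (2/15)w
L_1(w) = (w + 5)w / [-6] = -(1/6)w^2 - (5/6)w
L_2(w) = (w + 5)(w + 2) / [10] = (1/10)w^2 + (7/10)w + 1
P(w) = 2·L_0 + (-5)·L_1 + (-3)·L_2
Only the constant term is needed; take it from each L_i and combine:
2·(0) + (-5)·(0) + (-3)·(1) = -3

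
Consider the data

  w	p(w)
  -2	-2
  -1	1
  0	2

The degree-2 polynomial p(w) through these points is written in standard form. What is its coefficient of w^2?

-1

The leading coefficient equals the top divided difference p[-2,-1,0].
p[-2,-1] = (1 - (-2)) / (-1 - (-2)) = 3
p[-1,0] = (2 - 1) / (0 - (-1)) = 1
p[-2,-1,0] = (1 - 3) / (0 - (-2)) = -1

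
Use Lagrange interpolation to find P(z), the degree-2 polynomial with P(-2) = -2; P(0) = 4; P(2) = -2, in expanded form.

Build the Lagrange basis polynomials:
L_0(z) = z(z - 2) / [8] = (1/8)z^2 - (1/4)z
L_1(z) = (z + 2)(z - 2) / [-4] = -(1/4)z^2 + 1
L_2(z) = (z + 2)z / [8] = (1/8)z^2 + (1/4)z
P(z) = (-2)·L_0 + 4·L_1 + (-2)·L_2
  (-2)·L_0(z) = -(1/4)z^2 + (1/2)z
  4·L_1(z) = -z^2 + 4
  (-2)·L_2(z) = -(1/4)z^2 - (1/2)z
Adding term by term: -(3/2)z^2 + 4

P(z) = -(3/2)z^2 + 4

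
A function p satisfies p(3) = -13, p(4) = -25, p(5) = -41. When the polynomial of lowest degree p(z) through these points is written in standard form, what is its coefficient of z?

2

Build the Lagrange basis polynomials:
L_0(z) = (z - 4)(z - 5) / [2] = (1/2)z^2 - (9/2)z + 10
L_1(z) = (z - 3)(z - 5) / [-1] = -z^2 + 8z - 15
L_2(z) = (z - 3)(z - 4) / [2] = (1/2)z^2 - (7/2)z + 6
p(z) = (-13)·L_0 + (-25)·L_1 + (-41)·L_2
Only the coefficient of z is needed; take it from each L_i and combine:
(-13)·(-9/2) + (-25)·(8) + (-41)·(-7/2) = 2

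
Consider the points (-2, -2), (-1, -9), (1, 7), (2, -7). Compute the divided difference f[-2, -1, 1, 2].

-37/12

f[-2,-1] = (-9 - (-2)) / (-1 - (-2)) = -7
f[-1,1] = (7 - (-9)) / (1 - (-1)) = 8
f[1,2] = (-7 - 7) / (2 - 1) = -14
f[-2,-1,1] = (8 - (-7)) / (1 - (-2)) = 5
f[-1,1,2] = (-14 - 8) / (2 - (-1)) = -22/3
f[-2,-1,1,2] = (-22/3 - 5) / (2 - (-2)) = -37/12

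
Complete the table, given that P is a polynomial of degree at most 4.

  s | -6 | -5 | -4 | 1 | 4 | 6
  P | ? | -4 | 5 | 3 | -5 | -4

-169/9

The 5 known values determine P uniquely (degree ≤ 4).
Evaluate each Lagrange basis at s = -6:
L_0(-6) = (-2)·(-7)·(-10)·(-12)/[(-1)·(-6)·(-9)·(-11)] = 280/99
L_1(-6) = (-1)·(-7)·(-10)·(-12)/[(1)·(-5)·(-8)·(-10)] = -21/10
L_2(-6) = (-1)·(-2)·(-10)·(-12)/[(6)·(5)·(-3)·(-5)] = 8/15
L_3(-6) = (-1)·(-2)·(-7)·(-12)/[(9)·(8)·(3)·(-2)] = -7/18
L_4(-6) = (-1)·(-2)·(-7)·(-10)/[(11)·(10)·(5)·(2)] = 7/55
Sum: (-4)·(280/99) + 5·(-21/10) + 3·(8/15) + (-5)·(-7/18) + (-4)·(7/55) = -169/9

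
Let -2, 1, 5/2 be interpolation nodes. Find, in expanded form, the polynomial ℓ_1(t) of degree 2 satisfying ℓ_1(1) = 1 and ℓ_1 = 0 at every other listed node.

ℓ_1(t) = -(2/9)t^2 + (1/9)t + 10/9

ℓ_1(t) = (t + 2)(t - 5/2) / [(3)·(-3/2)]
       = (t^2 - (1/2)t - 5) / (-9/2)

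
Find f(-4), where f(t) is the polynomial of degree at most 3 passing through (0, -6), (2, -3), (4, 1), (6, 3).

Evaluate each Lagrange basis at t = -4:
L_0(-4) = (-6)·(-8)·(-10)/[(-2)·(-4)·(-6)] = 10
L_1(-4) = (-4)·(-8)·(-10)/[(2)·(-2)·(-4)] = -20
L_2(-4) = (-4)·(-6)·(-10)/[(4)·(2)·(-2)] = 15
L_3(-4) = (-4)·(-6)·(-8)/[(6)·(4)·(2)] = -4
Sum: (-6)·(10) + (-3)·(-20) + 1·(15) + 3·(-4) = 3

3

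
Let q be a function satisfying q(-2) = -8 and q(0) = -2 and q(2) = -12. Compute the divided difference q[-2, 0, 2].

-2

q[-2,0] = (-2 - (-8)) / (0 - (-2)) = 3
q[0,2] = (-12 - (-2)) / (2 - 0) = -5
q[-2,0,2] = (-5 - 3) / (2 - (-2)) = -2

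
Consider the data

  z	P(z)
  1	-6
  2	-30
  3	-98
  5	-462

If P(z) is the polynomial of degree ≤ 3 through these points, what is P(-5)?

Using Newton's divided-difference form:
P[1,2] = (-30 - (-6)) / (2 - 1) = -24
P[2,3] = (-98 - (-30)) / (3 - 2) = -68
P[3,5] = (-462 - (-98)) / (5 - 3) = -182
P[1,2,3] = (-68 - (-24)) / (3 - 1) = -22
P[2,3,5] = (-182 - (-68)) / (5 - 2) = -38
P[1,2,3,5] = (-38 - (-22)) / (5 - 1) = -4
P(-5) = -6 + (-24)·(-6) + (-22)·(-6)·(-7) + (-4)·(-6)·(-7)·(-8) = 558

558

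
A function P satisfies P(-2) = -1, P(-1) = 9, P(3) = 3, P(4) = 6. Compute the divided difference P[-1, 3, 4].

P[-1,3] = (3 - 9) / (3 - (-1)) = -3/2
P[3,4] = (6 - 3) / (4 - 3) = 3
P[-1,3,4] = (3 - (-3/2)) / (4 - (-1)) = 9/10

9/10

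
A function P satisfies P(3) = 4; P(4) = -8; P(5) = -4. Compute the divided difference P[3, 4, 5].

P[3,4] = (-8 - 4) / (4 - 3) = -12
P[4,5] = (-4 - (-8)) / (5 - 4) = 4
P[3,4,5] = (4 - (-12)) / (5 - 3) = 8

8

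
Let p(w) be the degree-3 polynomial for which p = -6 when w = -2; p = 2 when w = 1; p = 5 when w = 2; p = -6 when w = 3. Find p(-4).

149/2

L_0(-4) = (-5)·(-6)·(-7)/[(-3)·(-4)·(-5)] = 7/2
L_1(-4) = (-2)·(-6)·(-7)/[(3)·(-1)·(-2)] = -14
L_2(-4) = (-2)·(-5)·(-7)/[(4)·(1)·(-1)] = 35/2
L_3(-4) = (-2)·(-5)·(-6)/[(5)·(2)·(1)] = -6
Sum: (-6)·(7/2) + 2·(-14) + 5·(35/2) + (-6)·(-6) = 149/2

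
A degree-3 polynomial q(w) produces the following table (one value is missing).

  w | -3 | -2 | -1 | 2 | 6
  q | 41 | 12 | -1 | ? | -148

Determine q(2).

The 4 known values determine q uniquely (degree ≤ 3).
Evaluate each Lagrange basis at w = 2:
L_0(2) = (4)·(3)·(-4)/[(-1)·(-2)·(-9)] = 8/3
L_1(2) = (5)·(3)·(-4)/[(1)·(-1)·(-8)] = -15/2
L_2(2) = (5)·(4)·(-4)/[(2)·(1)·(-7)] = 40/7
L_3(2) = (5)·(4)·(3)/[(9)·(8)·(7)] = 5/42
Sum: 41·(8/3) + 12·(-15/2) + (-1)·(40/7) + (-148)·(5/42) = -4

-4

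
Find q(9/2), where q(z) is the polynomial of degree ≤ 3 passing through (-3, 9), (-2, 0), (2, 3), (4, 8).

Evaluate each Lagrange basis at z = 9/2:
L_0(9/2) = (13/2)·(5/2)·(1/2)/[(-1)·(-5)·(-7)] = -13/56
L_1(9/2) = (15/2)·(5/2)·(1/2)/[(1)·(-4)·(-6)] = 25/64
L_2(9/2) = (15/2)·(13/2)·(1/2)/[(5)·(4)·(-2)] = -39/64
L_3(9/2) = (15/2)·(13/2)·(5/2)/[(7)·(6)·(2)] = 325/224
Sum: 9·(-13/56) + 0 + 3·(-39/64) + 8·(325/224) = 3445/448

3445/448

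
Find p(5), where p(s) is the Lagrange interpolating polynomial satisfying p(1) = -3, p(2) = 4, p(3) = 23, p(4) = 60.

121

Evaluate each Lagrange basis at s = 5:
L_0(5) = (3)·(2)·(1)/[(-1)·(-2)·(-3)] = -1
L_1(5) = (4)·(2)·(1)/[(1)·(-1)·(-2)] = 4
L_2(5) = (4)·(3)·(1)/[(2)·(1)·(-1)] = -6
L_3(5) = (4)·(3)·(2)/[(3)·(2)·(1)] = 4
Sum: (-3)·(-1) + 4·(4) + 23·(-6) + 60·(4) = 121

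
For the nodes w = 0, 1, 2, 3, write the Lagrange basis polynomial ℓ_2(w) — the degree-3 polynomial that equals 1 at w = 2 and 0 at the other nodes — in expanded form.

ℓ_2(w) = -(1/2)w^3 + 2w^2 - (3/2)w

ℓ_2(w) = w(w - 1)(w - 3) / [(2)·(1)·(-1)]
       = (w^3 - 4w^2 + 3w) / (-2)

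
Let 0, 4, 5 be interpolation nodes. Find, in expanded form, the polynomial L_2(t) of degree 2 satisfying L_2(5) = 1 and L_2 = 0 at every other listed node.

L_2(t) = t(t - 4) / [(5)·(1)]
       = (t^2 - 4t) / (5)

L_2(t) = (1/5)t^2 - (4/5)t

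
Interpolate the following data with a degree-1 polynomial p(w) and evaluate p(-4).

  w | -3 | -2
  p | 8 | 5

11

Evaluate each Lagrange basis at w = -4:
L_0(-4) = (-2)/[(-1)] = 2
L_1(-4) = (-1)/[(1)] = -1
Sum: 8·(2) + 5·(-1) = 11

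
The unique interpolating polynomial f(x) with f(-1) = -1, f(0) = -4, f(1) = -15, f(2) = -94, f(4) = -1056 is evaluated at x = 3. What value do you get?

-373

Using Newton's divided-difference form:
f[-1,0] = (-4 - (-1)) / (0 - (-1)) = -3
f[0,1] = (-15 - (-4)) / (1 - 0) = -11
f[1,2] = (-94 - (-15)) / (2 - 1) = -79
f[2,4] = (-1056 - (-94)) / (4 - 2) = -481
f[-1,0,1] = (-11 - (-3)) / (1 - (-1)) = -4
f[0,1,2] = (-79 - (-11)) / (2 - 0) = -34
f[1,2,4] = (-481 - (-79)) / (4 - 1) = -134
f[-1,0,1,2] = (-34 - (-4)) / (2 - (-1)) = -10
f[0,1,2,4] = (-134 - (-34)) / (4 - 0) = -25
f[-1,0,1,2,4] = (-25 - (-10)) / (4 - (-1)) = -3
f(3) = -1 + (-3)·(4) + (-4)·(4)·(3) + (-10)·(4)·(3)·(2) + (-3)·(4)·(3)·(2)·(1) = -373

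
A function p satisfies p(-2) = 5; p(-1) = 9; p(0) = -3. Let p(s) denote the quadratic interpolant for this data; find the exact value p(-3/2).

L_0(-3/2) = (-1/2)·(-3/2)/[(-1)·(-2)] = 3/8
L_1(-3/2) = (1/2)·(-3/2)/[(1)·(-1)] = 3/4
L_2(-3/2) = (1/2)·(-1/2)/[(2)·(1)] = -1/8
Sum: 5·(3/8) + 9·(3/4) + (-3)·(-1/8) = 9

9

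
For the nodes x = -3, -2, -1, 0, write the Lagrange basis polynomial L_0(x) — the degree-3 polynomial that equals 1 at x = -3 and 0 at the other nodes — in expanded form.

L_0(x) = (x + 2)(x + 1)x / [(-1)·(-2)·(-3)]
       = (x^3 + 3x^2 + 2x) / (-6)

L_0(x) = -(1/6)x^3 - (1/2)x^2 - (1/3)x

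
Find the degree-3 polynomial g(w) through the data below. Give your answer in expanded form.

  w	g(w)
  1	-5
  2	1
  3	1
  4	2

Newton's divided differences:
g[1,2] = (1 - (-5)) / (2 - 1) = 6
g[2,3] = (1 - 1) / (3 - 2) = 0
g[3,4] = (2 - 1) / (4 - 3) = 1
g[1,2,3] = (0 - 6) / (3 - 1) = -3
g[2,3,4] = (1 - 0) / (4 - 2) = 1/2
g[1,2,3,4] = (1/2 - (-3)) / (4 - 1) = 7/6
g(w) = -5 + 6·(w - 1) + (-3)·(w - 1)(w - 2) + (7/6)·(w - 1)(w - 2)(w - 3)
Expanding: g(w) = (7/6)w^3 - 10w^2 + (167/6)w - 24

g(w) = (7/6)w^3 - 10w^2 + (167/6)w - 24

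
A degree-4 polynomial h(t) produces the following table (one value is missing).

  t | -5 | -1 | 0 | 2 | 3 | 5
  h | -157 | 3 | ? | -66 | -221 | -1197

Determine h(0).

-2

The 5 known values determine h uniquely (degree ≤ 4).
Evaluate each Lagrange basis at t = 0:
L_0(0) = (1)·(-2)·(-3)·(-5)/[(-4)·(-7)·(-8)·(-10)] = -3/224
L_1(0) = (5)·(-2)·(-3)·(-5)/[(4)·(-3)·(-4)·(-6)] = 25/48
L_2(0) = (5)·(1)·(-3)·(-5)/[(7)·(3)·(-1)·(-3)] = 25/21
L_3(0) = (5)·(1)·(-2)·(-5)/[(8)·(4)·(1)·(-2)] = -25/32
L_4(0) = (5)·(1)·(-2)·(-3)/[(10)·(6)·(3)·(2)] = 1/12
Sum: (-157)·(-3/224) + 3·(25/48) + (-66)·(25/21) + (-221)·(-25/32) + (-1197)·(1/12) = -2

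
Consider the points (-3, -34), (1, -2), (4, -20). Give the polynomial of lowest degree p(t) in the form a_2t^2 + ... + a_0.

p(t) = -2t^2 + 4t - 4

L_0(t) = (t - 1)(t - 4) / [28] = (1/28)t^2 - (5/28)t + 1/7
L_1(t) = (t + 3)(t - 4) / [-12] = -(1/12)t^2 + (1/12)t + 1
L_2(t) = (t + 3)(t - 1) / [21] = (1/21)t^2 + (2/21)t - 1/7
p(t) = (-34)·L_0 + (-2)·L_1 + (-20)·L_2
  (-34)·L_0(t) = -(17/14)t^2 + (85/14)t - 34/7
  (-2)·L_1(t) = (1/6)t^2 - (1/6)t - 2
  (-20)·L_2(t) = -(20/21)t^2 - (40/21)t + 20/7
Adding term by term: -2t^2 + 4t - 4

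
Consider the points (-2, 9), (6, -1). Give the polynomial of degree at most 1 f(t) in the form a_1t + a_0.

L_0(t) = (t - 6) / [-8] = -(1/8)t + 3/4
L_1(t) = (t + 2) / [8] = (1/8)t + 1/4
f(t) = 9·L_0 + (-1)·L_1
  9·L_0(t) = -(9/8)t + 27/4
  (-1)·L_1(t) = -(1/8)t - 1/4
Adding term by term: -(5/4)t + 13/2

f(t) = -(5/4)t + 13/2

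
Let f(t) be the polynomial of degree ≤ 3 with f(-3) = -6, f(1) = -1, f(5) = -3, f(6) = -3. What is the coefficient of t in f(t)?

Build the Lagrange basis polynomials:
L_0(t) = (t - 1)(t - 5)(t - 6) / [-288] = -(1/288)t^3 + (1/24)t^2 - (41/288)t + 5/48
L_1(t) = (t + 3)(t - 5)(t - 6) / [80] = (1/80)t^3 - (1/10)t^2 - (3/80)t + 9/8
L_2(t) = (t + 3)(t - 1)(t - 6) / [-32] = -(1/32)t^3 + (1/8)t^2 + (15/32)t - 9/16
L_3(t) = (t + 3)(t - 1)(t - 5) / [45] = (1/45)t^3 - (1/15)t^2 - (13/45)t + 1/3
f(t) = (-6)·L_0 + (-1)·L_1 + (-3)·L_2 + (-3)·L_3
Only the coefficient of t is needed; take it from each L_i and combine:
(-6)·(-41/288) + (-1)·(-3/80) + (-3)·(15/32) + (-3)·(-13/45) = 169/480

169/480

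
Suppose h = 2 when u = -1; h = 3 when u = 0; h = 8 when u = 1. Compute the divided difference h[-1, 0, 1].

2

h[-1,0] = (3 - 2) / (0 - (-1)) = 1
h[0,1] = (8 - 3) / (1 - 0) = 5
h[-1,0,1] = (5 - 1) / (1 - (-1)) = 2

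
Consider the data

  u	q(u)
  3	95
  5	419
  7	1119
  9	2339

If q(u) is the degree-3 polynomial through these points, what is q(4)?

Evaluate each Lagrange basis at u = 4:
L_0(4) = (-1)·(-3)·(-5)/[(-2)·(-4)·(-6)] = 5/16
L_1(4) = (1)·(-3)·(-5)/[(2)·(-2)·(-4)] = 15/16
L_2(4) = (1)·(-1)·(-5)/[(4)·(2)·(-2)] = -5/16
L_3(4) = (1)·(-1)·(-3)/[(6)·(4)·(2)] = 1/16
Sum: 95·(5/16) + 419·(15/16) + 1119·(-5/16) + 2339·(1/16) = 219

219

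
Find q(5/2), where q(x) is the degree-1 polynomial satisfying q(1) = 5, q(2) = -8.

Evaluate each Lagrange basis at x = 5/2:
L_0(5/2) = (1/2)/[(-1)] = -1/2
L_1(5/2) = (3/2)/[(1)] = 3/2
Sum: 5·(-1/2) + (-8)·(3/2) = -29/2

-29/2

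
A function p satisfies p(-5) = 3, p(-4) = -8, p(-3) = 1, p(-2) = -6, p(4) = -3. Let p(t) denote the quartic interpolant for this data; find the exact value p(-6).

3739/42

Using Newton's divided-difference form:
p[-5,-4] = (-8 - 3) / (-4 - (-5)) = -11
p[-4,-3] = (1 - (-8)) / (-3 - (-4)) = 9
p[-3,-2] = (-6 - 1) / (-2 - (-3)) = -7
p[-2,4] = (-3 - (-6)) / (4 - (-2)) = 1/2
p[-5,-4,-3] = (9 - (-11)) / (-3 - (-5)) = 10
p[-4,-3,-2] = (-7 - 9) / (-2 - (-4)) = -8
p[-3,-2,4] = (1/2 - (-7)) / (4 - (-3)) = 15/14
p[-5,-4,-3,-2] = (-8 - 10) / (-2 - (-5)) = -6
p[-4,-3,-2,4] = (15/14 - (-8)) / (4 - (-4)) = 127/112
p[-5,-4,-3,-2,4] = (127/112 - (-6)) / (4 - (-5)) = 799/1008
p(-6) = 3 + (-11)·(-1) + 10·(-1)·(-2) + (-6)·(-1)·(-2)·(-3) + (799/1008)·(-1)·(-2)·(-3)·(-4) = 3739/42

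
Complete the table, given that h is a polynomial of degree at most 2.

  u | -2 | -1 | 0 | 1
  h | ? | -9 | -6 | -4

-13

The 3 known values determine h uniquely (degree ≤ 2).
Evaluate each Lagrange basis at u = -2:
L_0(-2) = (-2)·(-3)/[(-1)·(-2)] = 3
L_1(-2) = (-1)·(-3)/[(1)·(-1)] = -3
L_2(-2) = (-1)·(-2)/[(2)·(1)] = 1
Sum: (-9)·(3) + (-6)·(-3) + (-4)·(1) = -13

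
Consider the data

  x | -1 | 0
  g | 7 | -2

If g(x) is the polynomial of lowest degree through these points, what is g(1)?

-11

Evaluate each Lagrange basis at x = 1:
L_0(1) = (1)/[(-1)] = -1
L_1(1) = (2)/[(1)] = 2
Sum: 7·(-1) + (-2)·(2) = -11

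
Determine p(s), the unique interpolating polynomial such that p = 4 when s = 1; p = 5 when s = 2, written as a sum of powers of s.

p(s) = s + 3

Build the Lagrange basis polynomials:
L_0(s) = (s - 2) / [-1] = -s + 2
L_1(s) = (s - 1) / [1] = s - 1
p(s) = 4·L_0 + 5·L_1
  4·L_0(s) = -4s + 8
  5·L_1(s) = 5s - 5
Adding term by term: s + 3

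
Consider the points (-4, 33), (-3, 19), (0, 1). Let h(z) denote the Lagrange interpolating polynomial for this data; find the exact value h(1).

Evaluate each Lagrange basis at z = 1:
L_0(1) = (4)·(1)/[(-1)·(-4)] = 1
L_1(1) = (5)·(1)/[(1)·(-3)] = -5/3
L_2(1) = (5)·(4)/[(4)·(3)] = 5/3
Sum: 33·(1) + 19·(-5/3) + 1·(5/3) = 3

3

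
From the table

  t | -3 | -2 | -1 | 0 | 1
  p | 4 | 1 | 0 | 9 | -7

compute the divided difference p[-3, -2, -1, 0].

4/3

p[-3,-2] = (1 - 4) / (-2 - (-3)) = -3
p[-2,-1] = (0 - 1) / (-1 - (-2)) = -1
p[-1,0] = (9 - 0) / (0 - (-1)) = 9
p[-3,-2,-1] = (-1 - (-3)) / (-1 - (-3)) = 1
p[-2,-1,0] = (9 - (-1)) / (0 - (-2)) = 5
p[-3,-2,-1,0] = (5 - 1) / (0 - (-3)) = 4/3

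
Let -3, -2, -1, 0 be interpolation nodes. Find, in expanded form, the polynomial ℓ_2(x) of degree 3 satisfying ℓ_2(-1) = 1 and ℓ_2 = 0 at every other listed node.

ℓ_2(x) = -(1/2)x^3 - (5/2)x^2 - 3x

ℓ_2(x) = (x + 3)(x + 2)x / [(2)·(1)·(-1)]
       = (x^3 + 5x^2 + 6x) / (-2)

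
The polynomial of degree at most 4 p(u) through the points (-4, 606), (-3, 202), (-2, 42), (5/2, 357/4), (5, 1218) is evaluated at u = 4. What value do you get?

510

Using Newton's divided-difference form:
p[-4,-3] = (202 - 606) / (-3 - (-4)) = -404
p[-3,-2] = (42 - 202) / (-2 - (-3)) = -160
p[-2,5/2] = (357/4 - 42) / (5/2 - (-2)) = 21/2
p[5/2,5] = (1218 - 357/4) / (5 - 5/2) = 903/2
p[-4,-3,-2] = (-160 - (-404)) / (-2 - (-4)) = 122
p[-3,-2,5/2] = (21/2 - (-160)) / (5/2 - (-3)) = 31
p[-2,5/2,5] = (903/2 - 21/2) / (5 - (-2)) = 63
p[-4,-3,-2,5/2] = (31 - 122) / (5/2 - (-4)) = -14
p[-3,-2,5/2,5] = (63 - 31) / (5 - (-3)) = 4
p[-4,-3,-2,5/2,5] = (4 - (-14)) / (5 - (-4)) = 2
p(4) = 606 + (-404)·(8) + 122·(8)·(7) + (-14)·(8)·(7)·(6) + 2·(8)·(7)·(6)·(3/2) = 510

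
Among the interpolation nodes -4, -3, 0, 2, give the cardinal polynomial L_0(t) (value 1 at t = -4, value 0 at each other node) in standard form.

L_0(t) = (t + 3)t(t - 2) / [(-1)·(-4)·(-6)]
       = (t^3 + t^2 - 6t) / (-24)

L_0(t) = -(1/24)t^3 - (1/24)t^2 + (1/4)t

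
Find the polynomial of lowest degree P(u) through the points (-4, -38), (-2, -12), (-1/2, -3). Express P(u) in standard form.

Newton's divided differences:
P[-4,-2] = (-12 - (-38)) / (-2 - (-4)) = 13
P[-2,-1/2] = (-3 - (-12)) / (-1/2 - (-2)) = 6
P[-4,-2,-1/2] = (6 - 13) / (-1/2 - (-4)) = -2
P(u) = -38 + 13·(u + 4) + (-2)·(u + 4)(u + 2)
Expanding: P(u) = -2u^2 + u - 2

P(u) = -2u^2 + u - 2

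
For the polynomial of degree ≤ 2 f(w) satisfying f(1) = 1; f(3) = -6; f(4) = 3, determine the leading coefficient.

L_0(w) = (w - 3)(w - 4) / [6] = (1/6)w^2 - (7/6)w + 2
L_1(w) = (w - 1)(w - 4) / [-2] = -(1/2)w^2 + (5/2)w - 2
L_2(w) = (w - 1)(w - 3) / [3] = (1/3)w^2 - (4/3)w + 1
f(w) = 1·L_0 + (-6)·L_1 + 3·L_2
Only the coefficient of w^2 is needed; take it from each L_i and combine:
1·(1/6) + (-6)·(-1/2) + 3·(1/3) = 25/6

25/6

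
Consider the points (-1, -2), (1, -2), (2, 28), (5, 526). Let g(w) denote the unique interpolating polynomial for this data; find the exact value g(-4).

-212

Evaluate each Lagrange basis at w = -4:
L_0(-4) = (-5)·(-6)·(-9)/[(-2)·(-3)·(-6)] = 15/2
L_1(-4) = (-3)·(-6)·(-9)/[(2)·(-1)·(-4)] = -81/4
L_2(-4) = (-3)·(-5)·(-9)/[(3)·(1)·(-3)] = 15
L_3(-4) = (-3)·(-5)·(-6)/[(6)·(4)·(3)] = -5/4
Sum: (-2)·(15/2) + (-2)·(-81/4) + 28·(15) + 526·(-5/4) = -212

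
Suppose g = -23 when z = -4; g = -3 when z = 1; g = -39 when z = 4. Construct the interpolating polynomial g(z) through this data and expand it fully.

Build the Lagrange basis polynomials:
L_0(z) = (z - 1)(z - 4) / [40] = (1/40)z^2 - (1/8)z + 1/10
L_1(z) = (z + 4)(z - 4) / [-15] = -(1/15)z^2 + 16/15
L_2(z) = (z + 4)(z - 1) / [24] = (1/24)z^2 + (1/8)z - 1/6
g(z) = (-23)·L_0 + (-3)·L_1 + (-39)·L_2
  (-23)·L_0(z) = -(23/40)z^2 + (23/8)z - 23/10
  (-3)·L_1(z) = (1/5)z^2 - 16/5
  (-39)·L_2(z) = -(13/8)z^2 - (39/8)z + 13/2
Adding term by term: -2z^2 - 2z + 1

g(z) = -2z^2 - 2z + 1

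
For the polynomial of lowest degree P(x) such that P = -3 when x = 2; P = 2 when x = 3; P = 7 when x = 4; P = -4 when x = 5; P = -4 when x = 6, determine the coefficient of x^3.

-111/4

Build the Lagrange basis polynomials:
L_0(x) = (x - 3)(x - 4)(x - 5)(x - 6) / [24] = (1/24)x^4 - (3/4)x^3 + (119/24)x^2 - (57/4)x + 15
L_1(x) = (x - 2)(x - 4)(x - 5)(x - 6) / [-6] = -(1/6)x^4 + (17/6)x^3 - (52/3)x^2 + (134/3)x - 40
L_2(x) = (x - 2)(x - 3)(x - 5)(x - 6) / [4] = (1/4)x^4 - 4x^3 + (91/4)x^2 - 54x + 45
L_3(x) = (x - 2)(x - 3)(x - 4)(x - 6) / [-6] = -(1/6)x^4 + (5/2)x^3 - (40/3)x^2 + 30x - 24
L_4(x) = (x - 2)(x - 3)(x - 4)(x - 5) / [24] = (1/24)x^4 - (7/12)x^3 + (71/24)x^2 - (77/12)x + 5
P(x) = (-3)·L_0 + 2·L_1 + 7·L_2 + (-4)·L_3 + (-4)·L_4
Only the coefficient of x^3 is needed; take it from each L_i and combine:
(-3)·(-3/4) + 2·(17/6) + 7·(-4) + (-4)·(5/2) + (-4)·(-7/12) = -111/4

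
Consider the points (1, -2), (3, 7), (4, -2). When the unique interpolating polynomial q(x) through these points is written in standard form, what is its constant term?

L_0(x) = (x - 3)(x - 4) / [6] = (1/6)x^2 - (7/6)x + 2
L_1(x) = (x - 1)(x - 4) / [-2] = -(1/2)x^2 + (5/2)x - 2
L_2(x) = (x - 1)(x - 3) / [3] = (1/3)x^2 - (4/3)x + 1
q(x) = (-2)·L_0 + 7·L_1 + (-2)·L_2
Only the constant term is needed; take it from each L_i and combine:
(-2)·(2) + 7·(-2) + (-2)·(1) = -20

-20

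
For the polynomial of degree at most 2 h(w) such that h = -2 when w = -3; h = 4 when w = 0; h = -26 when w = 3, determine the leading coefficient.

The leading coefficient equals the top divided difference h[-3,0,3].
h[-3,0] = (4 - (-2)) / (0 - (-3)) = 2
h[0,3] = (-26 - 4) / (3 - 0) = -10
h[-3,0,3] = (-10 - 2) / (3 - (-3)) = -2

-2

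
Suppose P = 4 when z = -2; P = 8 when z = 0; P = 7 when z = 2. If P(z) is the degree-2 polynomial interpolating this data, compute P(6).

-10

L_0(6) = (6)·(4)/[(-2)·(-4)] = 3
L_1(6) = (8)·(4)/[(2)·(-2)] = -8
L_2(6) = (8)·(6)/[(4)·(2)] = 6
Sum: 4·(3) + 8·(-8) + 7·(6) = -10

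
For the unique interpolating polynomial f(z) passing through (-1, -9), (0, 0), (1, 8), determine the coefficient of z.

Build the Lagrange basis polynomials:
L_0(z) = z(z - 1) / [2] = (1/2)z^2 - (1/2)z
L_1(z) = (z + 1)(z - 1) / [-1] = -z^2 + 1
L_2(z) = (z + 1)z / [2] = (1/2)z^2 + (1/2)z
f(z) = (-9)·L_0 + 0·L_1 + 8·L_2
Only the coefficient of z is needed; take it from each L_i and combine:
(-9)·(-1/2) + 0·(0) + 8·(1/2) = 17/2

17/2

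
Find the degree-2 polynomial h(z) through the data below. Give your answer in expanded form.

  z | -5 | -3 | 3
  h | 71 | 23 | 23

h(z) = 3z^2 - 4

L_0(z) = (z + 3)(z - 3) / [16] = (1/16)z^2 - 9/16
L_1(z) = (z + 5)(z - 3) / [-12] = -(1/12)z^2 - (1/6)z + 5/4
L_2(z) = (z + 5)(z + 3) / [48] = (1/48)z^2 + (1/6)z + 5/16
h(z) = 71·L_0 + 23·L_1 + 23·L_2
  71·L_0(z) = (71/16)z^2 - 639/16
  23·L_1(z) = -(23/12)z^2 - (23/6)z + 115/4
  23·L_2(z) = (23/48)z^2 + (23/6)z + 115/16
Adding term by term: 3z^2 - 4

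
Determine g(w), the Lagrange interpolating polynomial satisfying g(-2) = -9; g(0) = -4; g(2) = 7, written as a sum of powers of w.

L_0(w) = w(w - 2) / [8] = (1/8)w^2 - (1/4)w
L_1(w) = (w + 2)(w - 2) / [-4] = -(1/4)w^2 + 1
L_2(w) = (w + 2)w / [8] = (1/8)w^2 + (1/4)w
g(w) = (-9)·L_0 + (-4)·L_1 + 7·L_2
  (-9)·L_0(w) = -(9/8)w^2 + (9/4)w
  (-4)·L_1(w) = w^2 - 4
  7·L_2(w) = (7/8)w^2 + (7/4)w
Adding term by term: (3/4)w^2 + 4w - 4

g(w) = (3/4)w^2 + 4w - 4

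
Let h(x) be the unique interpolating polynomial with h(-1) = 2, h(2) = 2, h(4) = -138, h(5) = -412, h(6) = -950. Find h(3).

-26

Evaluate each Lagrange basis at x = 3:
L_0(3) = (1)·(-1)·(-2)·(-3)/[(-3)·(-5)·(-6)·(-7)] = -1/105
L_1(3) = (4)·(-1)·(-2)·(-3)/[(3)·(-2)·(-3)·(-4)] = 1/3
L_2(3) = (4)·(1)·(-2)·(-3)/[(5)·(2)·(-1)·(-2)] = 6/5
L_3(3) = (4)·(1)·(-1)·(-3)/[(6)·(3)·(1)·(-1)] = -2/3
L_4(3) = (4)·(1)·(-1)·(-2)/[(7)·(4)·(2)·(1)] = 1/7
Sum: 2·(-1/105) + 2·(1/3) + (-138)·(6/5) + (-412)·(-2/3) + (-950)·(1/7) = -26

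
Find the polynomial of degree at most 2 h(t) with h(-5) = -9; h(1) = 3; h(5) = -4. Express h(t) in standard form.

Newton's divided differences:
h[-5,1] = (3 - (-9)) / (1 - (-5)) = 2
h[1,5] = (-4 - 3) / (5 - 1) = -7/4
h[-5,1,5] = (-7/4 - 2) / (5 - (-5)) = -3/8
h(t) = -9 + 2·(t + 5) + (-3/8)·(t + 5)(t - 1)
Expanding: h(t) = -(3/8)t^2 + (1/2)t + 23/8

h(t) = -(3/8)t^2 + (1/2)t + 23/8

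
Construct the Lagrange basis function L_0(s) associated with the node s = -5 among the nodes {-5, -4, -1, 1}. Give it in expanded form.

L_0(s) = (s + 4)(s + 1)(s - 1) / [(-1)·(-4)·(-6)]
       = (s^3 + 4s^2 - s - 4) / (-24)

L_0(s) = -(1/24)s^3 - (1/6)s^2 + (1/24)s + 1/6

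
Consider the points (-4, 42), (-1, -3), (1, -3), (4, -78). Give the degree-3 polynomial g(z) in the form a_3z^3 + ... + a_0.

g(z) = -z^3 - z^2 + z - 2

Build the Lagrange basis polynomials:
L_0(z) = (z + 1)(z - 1)(z - 4) / [-120] = -(1/120)z^3 + (1/30)z^2 + (1/120)z - 1/30
L_1(z) = (z + 4)(z - 1)(z - 4) / [30] = (1/30)z^3 - (1/30)z^2 - (8/15)z + 8/15
L_2(z) = (z + 4)(z + 1)(z - 4) / [-30] = -(1/30)z^3 - (1/30)z^2 + (8/15)z + 8/15
L_3(z) = (z + 4)(z + 1)(z - 1) / [120] = (1/120)z^3 + (1/30)z^2 - (1/120)z - 1/30
g(z) = 42·L_0 + (-3)·L_1 + (-3)·L_2 + (-78)·L_3
  42·L_0(z) = -(7/20)z^3 + (7/5)z^2 + (7/20)z - 7/5
  (-3)·L_1(z) = -(1/10)z^3 + (1/10)z^2 + (8/5)z - 8/5
  (-3)·L_2(z) = (1/10)z^3 + (1/10)z^2 - (8/5)z - 8/5
  (-78)·L_3(z) = -(13/20)z^3 - (13/5)z^2 + (13/20)z + 13/5
Adding term by term: -z^3 - z^2 + z - 2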